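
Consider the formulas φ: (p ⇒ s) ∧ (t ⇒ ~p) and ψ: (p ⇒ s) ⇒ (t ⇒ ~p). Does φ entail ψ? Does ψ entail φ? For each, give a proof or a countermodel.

(⇒) holds; (⇐) fails.

Forward direction. Assume the antecedent. If p is true, the antecedent forces (p = T, s = T, t = F), and (p ⇒ s) ⇒ (t ⇒ ~p) holds there. If p is false, (p ⇒ s) ⇒ (t ⇒ ~p) reduces to true regardless of the other variables. Either way (p ⇒ s) ⇒ (t ⇒ ~p) holds.

Converse. This fails. Under p = T, s = F, t = F, the left side is false but the right side is true.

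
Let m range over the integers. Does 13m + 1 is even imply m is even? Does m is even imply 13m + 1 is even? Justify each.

(⇒) This fails: m = 1 gives 13m + 1 = 14, which is even, but 1 is odd, not even.

(⇐) This also fails: m = 2 is even, but 13m + 1 = 27 is odd, not even.

(⇒) fails and (⇐) fails.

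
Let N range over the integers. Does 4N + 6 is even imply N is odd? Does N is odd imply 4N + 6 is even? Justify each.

[⇒] This fails: take N = 4. Then 4N + 6 = 22, which is even, yet N = 4 is even, not odd.

[⇐] Suppose N is odd. Since 4 is even, 4N is even for every N, so 4N + 6 has the same parity as 6, which is even. Hence 4N + 6 is even.

(⇒) fails; (⇐) holds.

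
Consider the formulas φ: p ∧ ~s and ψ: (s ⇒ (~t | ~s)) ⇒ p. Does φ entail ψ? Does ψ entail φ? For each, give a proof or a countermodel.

(⟸) This fails. Under s = T, t = T, p = F, the left side is false but the right side is true.

(⟹) Assume the antecedent. If s is true, the antecedent cannot hold. If s is false, the antecedent forces (s = F, t = F, p = T) or (s = F, t = T, p = T), and (s ⇒ (~t | ~s)) ⇒ p holds there. Either way (s ⇒ (~t | ~s)) ⇒ p holds.

Only the forward direction holds.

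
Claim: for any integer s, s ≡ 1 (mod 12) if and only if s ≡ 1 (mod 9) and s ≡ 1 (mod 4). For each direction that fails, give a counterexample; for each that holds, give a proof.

Forward direction. This fails: s = 13 gives 13 ≡ 1 (mod 12) but 13 ≡ 4 (mod 9), so the conjunction on the right does not hold.

Converse. If s ≡ 1 (mod 9) and s ≡ 1 (mod 4), then by the Chinese remainder theorem s ≡ 1 (mod 36). Since 1 ≡ 1 (mod 12) and 12 ∣ 36, we get s ≡ 1 (mod 12).

(⇒) fails; (⇐) holds.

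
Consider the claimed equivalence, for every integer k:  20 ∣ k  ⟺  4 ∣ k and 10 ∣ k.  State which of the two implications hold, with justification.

Both implications hold.

[⇒] If 20 ∣ k, write k = 20q. Since 20 = 5·4, k = 4·(5q), so 4 ∣ k; and since 20 = 2·10, k = 10·(2q), so 10 ∣ k.

[⇐] Suppose 4 ∣ k and 10 ∣ k. Any common multiple of 4 and 10 is a multiple of their lcm; here lcm(4, 10) = 4·10/gcd(4, 10) = 40/2 = 20, so 20 ∣ k.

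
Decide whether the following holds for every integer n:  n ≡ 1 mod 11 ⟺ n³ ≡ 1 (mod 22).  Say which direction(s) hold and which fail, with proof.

The forward direction fails; the converse holds.

Forward direction. This fails: take n = 12. Then 12 ≡ 1 (mod 11), but 12³ = 1728 ≡ 12 (mod 22), not 1.

Converse. The residues r modulo 22 with r³ ≡ 1 (mod 22) are exactly {1}, and each is ≡ 1 (mod 11).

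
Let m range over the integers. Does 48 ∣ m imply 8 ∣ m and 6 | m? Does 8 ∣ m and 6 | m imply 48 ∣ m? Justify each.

Only the forward implication holds.

Converse. This fails: take m = 24. Both 8 ∣ 24 and 6 ∣ 24, yet 24 is not a multiple of 48 (since 24 = 0·48 + 24), so 48 ∤ 24.

Forward direction. If 48 ∣ m, write m = 48q. Since 48 = 6·8, m = 8·(6q), so 8 ∣ m; and since 48 = 8·6, m = 6·(8q), so 6 ∣ m.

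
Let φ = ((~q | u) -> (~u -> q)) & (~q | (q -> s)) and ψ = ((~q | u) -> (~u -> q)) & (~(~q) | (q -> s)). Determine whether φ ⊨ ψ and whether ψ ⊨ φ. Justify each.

Converse. This fails. Under q = T, s = F, u = F, the left side is false but the right side is true.

Forward direction. Assume the antecedent. If q is true, the consequent reduces to true regardless of the other variables. If q is false, the antecedent forces (q = F, s = F, u = T) or (q = F, s = T, u = T), and the consequent holds there. Either way the consequent holds.

Not equivalent: only (⇒) holds.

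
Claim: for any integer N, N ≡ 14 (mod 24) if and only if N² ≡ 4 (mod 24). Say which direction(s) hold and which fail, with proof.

(⇒) Suppose N ≡ 14 (mod 24). Write N = 24j + 14. Then (24j + 14)² = 576j² + 672j + 196 = 24(24j² + 28j + 8) + 4, so N² ≡ 4 (mod 24).

(⇐) This fails: take N = 2. Then 2² = 4 ≡ 4 (mod 24), yet 2 ≡ 2 (mod 24), not 14.

Not equivalent: only (⇒) holds.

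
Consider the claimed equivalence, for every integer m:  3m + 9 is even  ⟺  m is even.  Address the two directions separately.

Neither implication holds.

(⇒) This fails: m = 7 gives 3m + 9 = 30, which is even, but 7 is odd, not even.

(⇐) This also fails: m = 6 is even, but 3m + 9 = 27 is odd, not even.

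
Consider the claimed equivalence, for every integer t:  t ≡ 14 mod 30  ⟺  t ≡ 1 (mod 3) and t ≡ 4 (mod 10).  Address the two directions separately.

Forward direction. This fails: t = 14 gives 14 ≡ 14 (mod 30) but 14 ≡ 2 (mod 3), so the conjunction on the right does not hold.

Converse. This fails: t = 4 satisfies both congruences on the right (4 ≡ 1 mod 3 and 4 ≡ 4 mod 10) yet 4 ≡ 4 (mod 30), not 14.

Both directions fail.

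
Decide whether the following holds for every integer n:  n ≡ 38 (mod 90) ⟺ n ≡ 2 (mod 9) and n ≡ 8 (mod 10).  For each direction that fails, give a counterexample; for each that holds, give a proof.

Both directions hold.

(→) Suppose n ≡ 38 (mod 90); write n = 90j + 38. Since 9 ∣ 90, reducing mod 9 gives n ≡ 38 ≡ 2 (mod 9); since 10 ∣ 90, reducing mod 10 gives n ≡ 38 ≡ 8 (mod 10).

(←) Conversely, if n ≡ 2 (mod 9) and n ≡ 8 (mod 10), then by the Chinese remainder theorem n ≡ 38 (mod 90). This is exactly n ≡ 38 (mod 90).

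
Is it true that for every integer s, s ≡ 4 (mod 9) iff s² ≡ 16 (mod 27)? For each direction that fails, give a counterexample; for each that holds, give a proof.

(⇒) This fails: take s = 13. Then 13 ≡ 4 (mod 9), but 13² = 169 ≡ 7 (mod 27), not 16.

(⇐) This fails: take s = 23. Then 23² = 529 ≡ 16 (mod 27), yet 23 ≡ 5 (mod 9), not 4.

(⇒) fails and (⇐) fails.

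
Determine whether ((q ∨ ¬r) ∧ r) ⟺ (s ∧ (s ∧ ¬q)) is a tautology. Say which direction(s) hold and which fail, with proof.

(→) This fails. Under r = T, q = T, s = F, the left side is true but the right side is false.

(←) This fails. Under r = F, q = F, s = T, the left side is false but the right side is true.

Both directions fail.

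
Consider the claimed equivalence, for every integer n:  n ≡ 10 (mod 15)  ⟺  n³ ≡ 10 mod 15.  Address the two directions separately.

Both implications hold.

Forward direction. Suppose n ≡ 10 (mod 15). Write n = 15j + 10. Then (15j + 10)³ = 3375j³ + 6750j² + 4500j + 1000 = 15(225j³ + 450j² + 300j + 66) + 10, so n³ ≡ 10 (mod 15).

Converse. Suppose n³ ≡ 10 (mod 15). The only residue r in {0, …, 14} with r³ ≡ 10 (mod 15) is r = 10, so n ≡ 10 (mod 15).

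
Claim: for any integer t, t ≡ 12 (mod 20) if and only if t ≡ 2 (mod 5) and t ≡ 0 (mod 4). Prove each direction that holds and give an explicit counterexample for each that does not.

Both directions hold; the statement is true.

Forward direction. Suppose t ≡ 12 (mod 20); write t = 20j + 12. Since 5 ∣ 20, reducing mod 5 gives t ≡ 12 ≡ 2 (mod 5); since 4 ∣ 20, reducing mod 4 gives t ≡ 12 ≡ 0 (mod 4).

Converse. If t ≡ 2 (mod 5) and t ≡ 0 (mod 4), then by the Chinese remainder theorem t ≡ 12 (mod 20). This is exactly t ≡ 12 (mod 20).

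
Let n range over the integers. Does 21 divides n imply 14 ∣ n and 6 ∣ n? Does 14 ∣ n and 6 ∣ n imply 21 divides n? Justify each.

Only the reverse direction holds.

(→) This fails: take n = 21. Certainly 21 ∣ 21, but 14 ∤ 21.

(←) Suppose 14 ∣ n and 6 ∣ n. Any common multiple of 14 and 6 is a multiple of their lcm; here lcm(14, 6) = 14·6/gcd(14, 6) = 84/2 = 42, so 42 ∣ n. Since 21 ∣ 42, it follows that 21 ∣ n.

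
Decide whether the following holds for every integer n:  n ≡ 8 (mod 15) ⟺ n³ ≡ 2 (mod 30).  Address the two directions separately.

Converse. The residues r modulo 30 with r³ ≡ 2 (mod 30) are exactly {8}, and each is ≡ 8 (mod 15).

Forward direction. This fails: take n = 23. Then 23 ≡ 8 (mod 15), but 23³ = 12167 ≡ 17 (mod 30), not 2.

(⇒) fails; (⇐) holds.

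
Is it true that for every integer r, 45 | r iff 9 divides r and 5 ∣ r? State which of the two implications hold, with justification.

Equivalent; both directions hold.

Forward direction. If 45 ∣ r, write r = 45q. Since 45 = 5·9, r = 9·(5q), so 9 ∣ r; and since 45 = 9·5, r = 5·(9q), so 5 ∣ r.

Converse. Suppose 9 ∣ r and 5 ∣ r. Any common multiple of 9 and 5 is a multiple of their lcm; here gcd(9, 5) = 1, so lcm(9, 5) = 9·5 = 45, so 45 ∣ r.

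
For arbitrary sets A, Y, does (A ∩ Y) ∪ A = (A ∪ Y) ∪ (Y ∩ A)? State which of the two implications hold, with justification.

Forward inclusion. Let x ∈ (A ∩ Y) ∪ A. Then either x ∈ A and x ∉ Y; or x ∈ A ∩ Y. In each case x ∈ (A ∪ Y) ∪ (Y ∩ A), so (A ∩ Y) ∪ A ⊆ (A ∪ Y) ∪ (Y ∩ A).

Reverse inclusion. This inclusion fails. Take A = ∅, Y = {1}; then 1 ∈ (A ∪ Y) ∪ (Y ∩ A) but 1 ∉ (A ∩ Y) ∪ A.

Only the forward inclusion holds.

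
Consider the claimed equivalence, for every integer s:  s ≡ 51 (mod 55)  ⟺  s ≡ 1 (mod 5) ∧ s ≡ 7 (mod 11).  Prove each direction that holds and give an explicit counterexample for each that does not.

The biconditional holds.

[⇒] Suppose s ≡ 51 (mod 55); write s = 55j + 51. Since 5 ∣ 55, reducing mod 5 gives s ≡ 51 ≡ 1 (mod 5); since 11 ∣ 55, reducing mod 11 gives s ≡ 51 ≡ 7 (mod 11).

[⇐] Conversely, if s ≡ 1 (mod 5) and s ≡ 7 (mod 11), then by the Chinese remainder theorem s ≡ 51 (mod 55). This is exactly s ≡ 51 (mod 55).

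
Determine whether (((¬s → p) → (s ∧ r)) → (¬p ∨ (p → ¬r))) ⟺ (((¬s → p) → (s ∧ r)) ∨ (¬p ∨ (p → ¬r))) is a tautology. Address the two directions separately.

(→) This fails. Under p = T, s = F, r = T, the left side is true but the right side is false.

(←) This fails. Under p = T, s = T, r = T, the left side is false but the right side is true.

Both directions fail.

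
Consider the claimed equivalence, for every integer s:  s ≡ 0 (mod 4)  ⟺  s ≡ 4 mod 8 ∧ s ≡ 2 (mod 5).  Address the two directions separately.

Not equivalent: only (⇐) holds.

[⇒] This fails: s = 0 gives 0 ≡ 0 (mod 4) but 0 ≡ 0 (mod 8), so the conjunction on the right does not hold.

[⇐] Conversely, if s ≡ 4 (mod 8) and s ≡ 2 (mod 5), then by the Chinese remainder theorem s ≡ 12 (mod 40). Since 12 ≡ 0 (mod 4) and 4 ∣ 40, we get s ≡ 0 (mod 4).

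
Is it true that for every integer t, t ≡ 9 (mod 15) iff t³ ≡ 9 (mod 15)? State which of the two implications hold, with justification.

Equivalent; both directions hold.

Forward direction. Suppose t ≡ 9 (mod 15). Write t = 15j + 9. Then (15j + 9)³ = 3375j³ + 6075j² + 3645j + 729 = 15(225j³ + 405j² + 243j + 48) + 9, so t³ ≡ 9 (mod 15).

Converse. Suppose t³ ≡ 9 (mod 15). The only residue r in {0, …, 14} with r³ ≡ 9 (mod 15) is r = 9, so t ≡ 9 (mod 15).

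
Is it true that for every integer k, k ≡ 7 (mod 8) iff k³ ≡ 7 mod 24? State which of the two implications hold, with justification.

The forward direction fails; the converse holds.

Forward direction. This fails: take k = 15. Then 15 ≡ 7 (mod 8), but 15³ = 3375 ≡ 15 (mod 24), not 7.

Converse. The residues r modulo 24 with r³ ≡ 7 (mod 24) are exactly {7}, and each is ≡ 7 (mod 8).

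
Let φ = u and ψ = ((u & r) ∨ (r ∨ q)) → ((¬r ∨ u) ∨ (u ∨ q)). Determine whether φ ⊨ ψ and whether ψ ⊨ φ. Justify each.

Forward direction. Assume the antecedent. If r is true, the antecedent forces (r = T, u = T, q = F) or (r = T, u = T, q = T), and the consequent holds there. If r is false, the consequent reduces to true regardless of the other variables. Either way the consequent holds.

Converse. This fails. Under r = F, u = F, q = F, the left side is false but the right side is true.

Not equivalent: only (⇒) holds.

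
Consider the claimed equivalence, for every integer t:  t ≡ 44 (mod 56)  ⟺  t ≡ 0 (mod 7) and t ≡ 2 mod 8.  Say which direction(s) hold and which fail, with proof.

(⇒) fails and (⇐) fails.

[⇒] This fails: t = 44 gives 44 ≡ 44 (mod 56) but 44 ≡ 2 (mod 7), so the conjunction on the right does not hold.

[⇐] This fails: t = 42 satisfies both congruences on the right (42 ≡ 0 mod 7 and 42 ≡ 2 mod 8) yet 42 ≡ 42 (mod 56), not 44.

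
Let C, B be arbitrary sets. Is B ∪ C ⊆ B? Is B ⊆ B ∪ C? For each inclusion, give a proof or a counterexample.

The sets are not equal: only the reverse inclusion holds.

(⟹) This inclusion fails. Take C = {1}, B = ∅; then 1 ∈ B ∪ C but 1 ∉ B.

(⟸) Let x ∈ B. Then either x ∈ B and x ∉ C; or x ∈ C ∩ B. In each case x ∈ B ∪ C, so B ⊆ B ∪ C.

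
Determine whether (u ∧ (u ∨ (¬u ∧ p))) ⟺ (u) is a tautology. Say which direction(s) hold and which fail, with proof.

(⇒) Assume the antecedent. If u is true, u reduces to true regardless of the other variables. If u is false, the antecedent cannot hold. Either way u holds.

(⇐) Assume the antecedent. If u is true, u ∧ (u ∨ (¬u ∧ p)) reduces to true regardless of the other variables. If u is false, the antecedent cannot hold. Either way u ∧ (u ∨ (¬u ∧ p)) holds.

Equivalent; both directions hold.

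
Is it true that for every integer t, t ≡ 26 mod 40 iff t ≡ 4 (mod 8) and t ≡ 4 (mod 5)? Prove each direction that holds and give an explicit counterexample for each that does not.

Forward direction. This fails: t = 26 gives 26 ≡ 26 (mod 40) but 26 ≡ 2 (mod 8), so the conjunction on the right does not hold.

Converse. This fails: t = 4 satisfies both congruences on the right (4 ≡ 4 mod 8 and 4 ≡ 4 mod 5) yet 4 ≡ 4 (mod 40), not 26.

Both directions fail.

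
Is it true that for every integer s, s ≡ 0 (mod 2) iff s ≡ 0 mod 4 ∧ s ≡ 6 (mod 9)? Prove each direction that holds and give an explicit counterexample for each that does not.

Not equivalent: only (⇐) holds.

(⇒) This fails: s = 0 gives 0 ≡ 0 (mod 2) but 0 ≡ 0 (mod 9), so the conjunction on the right does not hold.

(⇐) Conversely, if s ≡ 0 (mod 4) and s ≡ 6 (mod 9), then by the Chinese remainder theorem s ≡ 24 (mod 36). Since 24 ≡ 0 (mod 2) and 2 ∣ 36, we get s ≡ 0 (mod 2).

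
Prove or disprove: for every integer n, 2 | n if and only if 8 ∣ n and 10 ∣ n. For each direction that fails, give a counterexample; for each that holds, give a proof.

(→) This fails: take n = 2. Certainly 2 ∣ 2, but 8 ∤ 2.

(←) Suppose 8 ∣ n and 10 ∣ n. Any common multiple of 8 and 10 is a multiple of their lcm; here lcm(8, 10) = 8·10/gcd(8, 10) = 80/2 = 40, so 40 ∣ n. Since 2 ∣ 40, it follows that 2 ∣ n.

Not equivalent: only (⇐) holds.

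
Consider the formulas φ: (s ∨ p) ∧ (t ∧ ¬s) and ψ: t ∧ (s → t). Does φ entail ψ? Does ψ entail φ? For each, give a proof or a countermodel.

Only the forward implication holds.

Forward direction. Assume the antecedent. If p is true, the antecedent forces (p = T, t = T, s = F), and t ∧ (s → t) holds there. If p is false, the antecedent cannot hold. Either way t ∧ (s → t) holds.

Converse. This fails. Under p = F, t = T, s = F, the left side is false but the right side is true.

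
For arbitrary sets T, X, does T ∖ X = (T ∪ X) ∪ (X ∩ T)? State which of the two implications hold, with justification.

(⊆) Let x ∈ T ∖ X. Then x ∈ T and x ∉ X, from which x ∈ (T ∪ X) ∪ (X ∩ T).

(⊇) This inclusion fails. Take T = ∅, X = {1}; then 1 ∈ (T ∪ X) ∪ (X ∩ T) but 1 ∉ T ∖ X.

Only the forward inclusion holds.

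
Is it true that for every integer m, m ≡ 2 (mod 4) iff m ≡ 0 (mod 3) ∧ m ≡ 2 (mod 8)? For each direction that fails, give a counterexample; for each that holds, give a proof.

Only the converse holds.

(⇐) If m ≡ 0 (mod 3) and m ≡ 2 (mod 8), then by the Chinese remainder theorem m ≡ 18 (mod 24). Since 18 ≡ 2 (mod 4) and 4 ∣ 24, we get m ≡ 2 (mod 4).

(⇒) This fails: m = 2 gives 2 ≡ 2 (mod 4) but 2 ≡ 2 (mod 3), so the conjunction on the right does not hold.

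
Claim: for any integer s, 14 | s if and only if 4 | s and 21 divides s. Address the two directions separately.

Not equivalent: only (⇐) holds.

(→) This fails: take s = 14. Certainly 14 ∣ 14, but 4 ∤ 14.

(←) Suppose 4 ∣ s and 21 ∣ s. Any common multiple of 4 and 21 is a multiple of their lcm; here gcd(4, 21) = 1, so lcm(4, 21) = 4·21 = 84, so 84 ∣ s. Since 14 ∣ 84, it follows that 14 ∣ s.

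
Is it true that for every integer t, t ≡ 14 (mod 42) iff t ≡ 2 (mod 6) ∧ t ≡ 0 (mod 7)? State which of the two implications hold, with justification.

Both directions hold; the statement is true.

[⇒] Suppose t ≡ 14 (mod 42); write t = 42j + 14. Since 6 ∣ 42, reducing mod 6 gives t ≡ 14 ≡ 2 (mod 6); since 7 ∣ 42, reducing mod 7 gives t ≡ 14 ≡ 0 (mod 7).

[⇐] Conversely, if t ≡ 2 (mod 6) and t ≡ 0 (mod 7), then by the Chinese remainder theorem t ≡ 14 (mod 42). This is exactly t ≡ 14 (mod 42).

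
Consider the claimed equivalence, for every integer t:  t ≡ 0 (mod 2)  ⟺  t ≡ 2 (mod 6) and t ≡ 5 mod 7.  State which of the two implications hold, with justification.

Forward direction. This fails: t = 0 gives 0 ≡ 0 (mod 2) but 0 ≡ 0 (mod 6), so the conjunction on the right does not hold.

Converse. If t ≡ 2 (mod 6) and t ≡ 5 (mod 7), then by the Chinese remainder theorem t ≡ 26 (mod 42). Since 26 ≡ 0 (mod 2) and 2 ∣ 42, we get t ≡ 0 (mod 2).

The forward direction fails; the converse holds.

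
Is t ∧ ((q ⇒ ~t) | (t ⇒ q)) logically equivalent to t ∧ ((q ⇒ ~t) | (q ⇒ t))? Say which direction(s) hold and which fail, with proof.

(⟸) Assume the antecedent. If t is true, t ∧ ((q ⇒ ~t) | (t ⇒ q)) reduces to true regardless of the other variables. If t is false, the antecedent cannot hold. Either way t ∧ ((q ⇒ ~t) | (t ⇒ q)) holds.

(⟹) Assume the antecedent. If t is true, t ∧ ((q ⇒ ~t) | (q ⇒ t)) reduces to true regardless of the other variables. If t is false, the antecedent cannot hold. Either way t ∧ ((q ⇒ ~t) | (q ⇒ t)) holds.

Both directions hold.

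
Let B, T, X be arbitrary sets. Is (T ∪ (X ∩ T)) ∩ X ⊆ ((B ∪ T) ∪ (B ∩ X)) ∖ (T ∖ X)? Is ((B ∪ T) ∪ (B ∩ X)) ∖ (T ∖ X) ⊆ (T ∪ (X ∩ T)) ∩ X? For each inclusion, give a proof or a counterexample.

(⟸) This inclusion fails. Take B = {1}, T = ∅, X = ∅; then 1 ∈ ((B ∪ T) ∪ (B ∩ X)) ∖ (T ∖ X) but 1 ∉ (T ∪ (X ∩ T)) ∩ X.

(⟹) Let x ∈ (T ∪ (X ∩ T)) ∩ X. Then either x ∈ T ∩ X and x ∉ B; or x ∈ B ∩ T ∩ X. In each case x ∈ ((B ∪ T) ∪ (B ∩ X)) ∖ (T ∖ X), so (T ∪ (X ∩ T)) ∩ X ⊆ ((B ∪ T) ∪ (B ∩ X)) ∖ (T ∖ X).

The sets are not equal: only the forward inclusion holds.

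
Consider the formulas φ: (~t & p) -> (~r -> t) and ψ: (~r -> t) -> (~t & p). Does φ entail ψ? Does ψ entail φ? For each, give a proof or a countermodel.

[⇒] This fails. Under t = T, r = F, p = F, the left side is true but the right side is false.

[⇐] This fails. Under t = F, r = F, p = T, the left side is false but the right side is true.

Neither direction holds.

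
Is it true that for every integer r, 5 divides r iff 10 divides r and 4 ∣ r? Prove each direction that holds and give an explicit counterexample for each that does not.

Only the reverse direction holds.

(→) This fails: take r = 5. Certainly 5 ∣ 5, but 10 ∤ 5.

(←) Suppose 10 ∣ r and 4 ∣ r. Any common multiple of 10 and 4 is a multiple of their lcm; here lcm(10, 4) = 10·4/gcd(10, 4) = 40/2 = 20, so 20 ∣ r. Since 5 ∣ 20, it follows that 5 ∣ r.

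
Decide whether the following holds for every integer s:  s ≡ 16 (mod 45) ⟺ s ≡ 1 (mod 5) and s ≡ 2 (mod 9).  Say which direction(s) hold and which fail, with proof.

Neither direction holds.

Forward direction. This fails: s = 16 gives 16 ≡ 16 (mod 45) but 16 ≡ 7 (mod 9), so the conjunction on the right does not hold.

Converse. This fails: s = 11 satisfies both congruences on the right (11 ≡ 1 mod 5 and 11 ≡ 2 mod 9) yet 11 ≡ 11 (mod 45), not 16.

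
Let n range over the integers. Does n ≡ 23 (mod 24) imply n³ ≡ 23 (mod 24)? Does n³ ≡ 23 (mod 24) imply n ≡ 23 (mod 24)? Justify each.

Both directions hold.

(⟹) Suppose n ≡ 23 (mod 24). Write n = 24j + 23. Then (24j + 23)³ = 13824j³ + 39744j² + 38088j + 12167 = 24(576j³ + 1656j² + 1587j + 506) + 23, so n³ ≡ 23 (mod 24).

(⟸) Conversely, suppose n³ ≡ 23 (mod 24). The only residue r in {0, …, 23} with r³ ≡ 23 (mod 24) is r = 23, so n ≡ 23 (mod 24).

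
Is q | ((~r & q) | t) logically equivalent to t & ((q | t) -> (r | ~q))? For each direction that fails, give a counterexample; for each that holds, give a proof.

(⟹) This fails. Under q = T, t = F, r = F, the left side is true but the right side is false.

(⟸) Assume the antecedent. If q is true, q | ((~r & q) | t) reduces to true regardless of the other variables. If q is false, the antecedent forces (q = F, t = T, r = F) or (q = F, t = T, r = T), and q | ((~r & q) | t) holds there. Either way q | ((~r & q) | t) holds.

Only the reverse direction holds.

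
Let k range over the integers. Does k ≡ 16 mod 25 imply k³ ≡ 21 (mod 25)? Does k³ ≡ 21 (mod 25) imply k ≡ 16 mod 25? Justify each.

(⟹) Suppose k ≡ 16 mod 25. Write k = 25j + 16. Then (25j + 16)³ = 15625j³ + 30000j² + 19200j + 4096 = 25(625j³ + 1200j² + 768j + 163) + 21, so k³ ≡ 21 (mod 25).

(⟸) Conversely, suppose k³ ≡ 21 (mod 25). The only residue r in {0, …, 24} with r³ ≡ 21 (mod 25) is r = 16, so k ≡ 16 (mod 25).

Both directions hold; the statement is true.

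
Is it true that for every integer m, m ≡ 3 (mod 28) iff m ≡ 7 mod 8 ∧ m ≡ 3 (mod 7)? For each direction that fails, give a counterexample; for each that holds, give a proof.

The forward direction fails; the converse holds.

(⟸) If m ≡ 7 (mod 8) and m ≡ 3 (mod 7), then by the Chinese remainder theorem m ≡ 31 (mod 56). Since 31 ≡ 3 (mod 28) and 28 ∣ 56, we get m ≡ 3 (mod 28).

(⟹) This fails: m = 3 gives 3 ≡ 3 (mod 28) but 3 ≡ 3 (mod 8), so the conjunction on the right does not hold.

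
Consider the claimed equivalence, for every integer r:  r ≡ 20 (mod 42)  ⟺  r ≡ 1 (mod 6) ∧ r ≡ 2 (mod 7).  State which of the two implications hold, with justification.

(→) This fails: r = 20 gives 20 ≡ 20 (mod 42) but 20 ≡ 2 (mod 6), so the conjunction on the right does not hold.

(←) This fails: r = 37 satisfies both congruences on the right (37 ≡ 1 mod 6 and 37 ≡ 2 mod 7) yet 37 ≡ 37 (mod 42), not 20.

Neither direction holds.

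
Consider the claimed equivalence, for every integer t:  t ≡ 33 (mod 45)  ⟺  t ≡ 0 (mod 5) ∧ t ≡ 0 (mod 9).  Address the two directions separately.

Both directions fail.

(⇒) This fails: t = 33 gives 33 ≡ 33 (mod 45) but 33 ≡ 3 (mod 5), so the conjunction on the right does not hold.

(⇐) This fails: t = 0 satisfies both congruences on the right (0 ≡ 0 mod 5 and 0 ≡ 0 mod 9) yet 0 ≡ 0 (mod 45), not 33.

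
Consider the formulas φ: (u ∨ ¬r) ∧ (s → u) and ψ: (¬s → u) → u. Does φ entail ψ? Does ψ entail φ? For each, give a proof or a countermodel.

(→) Assume the antecedent. If u is true, (¬s → u) → u reduces to true regardless of the other variables. If u is false, the antecedent forces (u = F, s = F, r = F), and (¬s → u) → u holds there. Either way (¬s → u) → u holds.

(←) This fails. Under u = F, s = F, r = T, the left side is false but the right side is true.

Only the forward implication holds.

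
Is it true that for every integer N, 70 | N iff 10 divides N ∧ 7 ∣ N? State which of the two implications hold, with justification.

(⟹) If 70 ∣ N, write N = 70q. Since 70 = 7·10, N = 10·(7q), so 10 ∣ N; and since 70 = 10·7, N = 7·(10q), so 7 ∣ N.

(⟸) Suppose 10 ∣ N and 7 ∣ N. Any common multiple of 10 and 7 is a multiple of their lcm; here gcd(10, 7) = 1, so lcm(10, 7) = 10·7 = 70, so 70 ∣ N.

The biconditional holds.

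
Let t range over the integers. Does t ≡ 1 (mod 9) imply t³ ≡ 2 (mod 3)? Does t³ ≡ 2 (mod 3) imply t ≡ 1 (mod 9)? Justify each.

[⇒] This fails: take t = 1. Then 1 ≡ 1 (mod 9), but 1³ = 1 ≡ 1 (mod 3), not 2.

[⇐] This fails: take t = 2. Then 2³ = 8 ≡ 2 (mod 3), yet 2 ≡ 2 (mod 9), not 1.

Neither direction holds.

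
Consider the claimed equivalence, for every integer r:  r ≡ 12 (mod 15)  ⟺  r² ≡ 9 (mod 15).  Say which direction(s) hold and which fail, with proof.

Only the forward implication holds.

(⟹) Suppose r ≡ 12 (mod 15). Write r = 15j + 12. Then (15j + 12)² = 225j² + 360j + 144 = 15(15j² + 24j + 9) + 9, so r² ≡ 9 (mod 15).

(⟸) This fails: take r = 3. Then 3² = 9 ≡ 9 (mod 15), yet 3 ≡ 3 (mod 15), not 12.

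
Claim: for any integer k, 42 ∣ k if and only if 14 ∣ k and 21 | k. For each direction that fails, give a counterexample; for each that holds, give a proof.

[⇒] If 42 ∣ k, write k = 42q. Since 42 = 3·14, k = 14·(3q), so 14 ∣ k; and since 42 = 2·21, k = 21·(2q), so 21 ∣ k.

[⇐] Suppose 14 ∣ k and 21 ∣ k. Any common multiple of 14 and 21 is a multiple of their lcm; here lcm(14, 21) = 14·21/gcd(14, 21) = 294/7 = 42, so 42 ∣ k.

Both directions hold; the statement is true.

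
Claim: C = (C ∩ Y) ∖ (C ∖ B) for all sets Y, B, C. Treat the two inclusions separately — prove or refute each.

Only the reverse inclusion holds.

(⟹) This inclusion fails. Take Y = ∅, B = ∅, C = {1}; then 1 ∈ C but 1 ∉ (C ∩ Y) ∖ (C ∖ B).

(⟸) Let x ∈ (C ∩ Y) ∖ (C ∖ B). Then x ∈ Y ∩ B ∩ C, from which x ∈ C.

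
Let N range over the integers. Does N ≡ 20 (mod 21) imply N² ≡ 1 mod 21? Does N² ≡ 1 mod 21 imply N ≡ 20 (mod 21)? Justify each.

(⟹) Suppose N ≡ 20 (mod 21). Write N = 21j + 20. Then (21j + 20)² = 441j² + 840j + 400 = 21(21j² + 40j + 19) + 1, so N² ≡ 1 (mod 21).

(⟸) This fails: take N = 1. Then 1² = 1 ≡ 1 (mod 21), yet 1 ≡ 1 (mod 21), not 20.

(⇒) holds; (⇐) fails.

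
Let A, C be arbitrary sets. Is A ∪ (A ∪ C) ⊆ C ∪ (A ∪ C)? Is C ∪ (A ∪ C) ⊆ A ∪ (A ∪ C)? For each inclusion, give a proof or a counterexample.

The two sets are equal.

(⟸) Let x ∈ C ∪ (A ∪ C). Then either x ∈ A and x ∉ C; or x ∈ C and x ∉ A; or x ∈ A ∩ C. In each case x ∈ A ∪ (A ∪ C), so C ∪ (A ∪ C) ⊆ A ∪ (A ∪ C).

(⟹) Let x ∈ A ∪ (A ∪ C). Then either x ∈ A and x ∉ C; or x ∈ C and x ∉ A; or x ∈ A ∩ C. In each case x ∈ C ∪ (A ∪ C), so A ∪ (A ∪ C) ⊆ C ∪ (A ∪ C).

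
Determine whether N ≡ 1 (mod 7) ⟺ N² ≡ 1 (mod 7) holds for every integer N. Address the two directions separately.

(⟸) This fails: take N = 6. Then 6² = 36 ≡ 1 (mod 7), yet 6 ≡ 6 (mod 7), not 1.

(⟹) Suppose N ≡ 1 (mod 7). Write N = 7j + 1. Then (7j + 1)² = 49j² + 14j + 1 = 7(7j² + 2j) + 1, so N² ≡ 1 (mod 7).

Only the forward implication holds.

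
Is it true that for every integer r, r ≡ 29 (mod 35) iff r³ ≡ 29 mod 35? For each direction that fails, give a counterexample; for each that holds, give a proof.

[⇒] Suppose r ≡ 29 (mod 35). Write r = 35j + 29. Then (35j + 29)³ = 42875j³ + 106575j² + 88305j + 24389 = 35(1225j³ + 3045j² + 2523j + 696) + 29, so r³ ≡ 29 (mod 35).

[⇐] This fails: take r = 4. Then 4³ = 64 ≡ 29 (mod 35), yet 4 ≡ 4 (mod 35), not 29.

Only the forward implication holds.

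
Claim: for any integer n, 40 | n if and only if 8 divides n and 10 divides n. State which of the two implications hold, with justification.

Both directions hold; the statement is true.

(⇒) If 40 ∣ n, write n = 40q. Since 40 = 5·8, n = 8·(5q), so 8 ∣ n; and since 40 = 4·10, n = 10·(4q), so 10 ∣ n.

(⇐) Suppose 8 ∣ n and 10 ∣ n. Any common multiple of 8 and 10 is a multiple of their lcm; here lcm(8, 10) = 8·10/gcd(8, 10) = 80/2 = 40, so 40 ∣ n.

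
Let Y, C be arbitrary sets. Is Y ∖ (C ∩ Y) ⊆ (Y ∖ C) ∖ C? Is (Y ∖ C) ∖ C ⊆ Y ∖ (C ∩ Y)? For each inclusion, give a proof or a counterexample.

(⊆) Let x ∈ Y ∖ (C ∩ Y). Then x ∈ Y and x ∉ C, from which x ∈ (Y ∖ C) ∖ C.

(⊇) Let x ∈ (Y ∖ C) ∖ C. Then x ∈ Y and x ∉ C, from which x ∈ Y ∖ (C ∩ Y).

Both inclusions hold.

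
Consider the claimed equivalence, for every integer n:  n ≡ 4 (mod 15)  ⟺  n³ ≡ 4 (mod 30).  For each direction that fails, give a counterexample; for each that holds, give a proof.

(→) This fails: take n = 19. Then 19 ≡ 4 (mod 15), but 19³ = 6859 ≡ 19 (mod 30), not 4.

(←) Conversely, the residues r modulo 30 with r³ ≡ 4 (mod 30) are exactly {4}, and each is ≡ 4 (mod 15).

Only the reverse direction holds.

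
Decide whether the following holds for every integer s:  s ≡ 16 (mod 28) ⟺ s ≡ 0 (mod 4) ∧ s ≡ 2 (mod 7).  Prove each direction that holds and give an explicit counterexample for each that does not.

(⇐) If s ≡ 0 (mod 4) and s ≡ 2 (mod 7), then by the Chinese remainder theorem s ≡ 16 (mod 28). This is exactly s ≡ 16 (mod 28).

(⇒) Suppose s ≡ 16 (mod 28); write s = 28j + 16. Since 4 ∣ 28, reducing mod 4 gives s ≡ 16 ≡ 0 (mod 4); since 7 ∣ 28, reducing mod 7 gives s ≡ 16 ≡ 2 (mod 7).

Both implications hold.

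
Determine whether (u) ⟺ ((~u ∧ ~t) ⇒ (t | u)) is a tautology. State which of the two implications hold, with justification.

Converse. This fails. Under u = F, t = T, the left side is false but the right side is true.

Forward direction. Assume the antecedent. If u is true, (~u ∧ ~t) ⇒ (t | u) reduces to true regardless of the other variables. If u is false, the antecedent cannot hold. Either way (~u ∧ ~t) ⇒ (t | u) holds.

Not equivalent: only (⇒) holds.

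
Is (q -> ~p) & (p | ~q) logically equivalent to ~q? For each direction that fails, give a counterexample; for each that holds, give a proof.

Equivalent; both directions hold.

[⇒] Assume the antecedent. If p is true, the antecedent forces (p = T, q = F), and ~q holds there. If p is false, the antecedent forces (p = F, q = F), and ~q holds there. Either way ~q holds.

[⇐] Assume the antecedent. If p is true, the antecedent forces (p = T, q = F), and (q -> ~p) & (p | ~q) holds there. If p is false, the antecedent forces (p = F, q = F), and (q -> ~p) & (p | ~q) holds there. Either way (q -> ~p) & (p | ~q) holds.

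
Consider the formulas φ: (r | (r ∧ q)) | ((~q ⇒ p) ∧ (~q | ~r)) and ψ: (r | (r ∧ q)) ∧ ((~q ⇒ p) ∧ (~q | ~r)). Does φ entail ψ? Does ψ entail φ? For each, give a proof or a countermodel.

(⟹) This fails. Under r = T, p = F, q = F, the left side is true but the right side is false.

(⟸) Assume the antecedent. If r is true, the consequent reduces to true regardless of the other variables. If r is false, the antecedent cannot hold. Either way the consequent holds.

Only the converse holds.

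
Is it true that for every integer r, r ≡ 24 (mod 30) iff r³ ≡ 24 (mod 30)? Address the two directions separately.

(⟹) Suppose r ≡ 24 (mod 30). Write r = 30j + 24. Then (30j + 24)³ = 27000j³ + 64800j² + 51840j + 13824 = 30(900j³ + 2160j² + 1728j + 460) + 24, so r³ ≡ 24 (mod 30).

(⟸) Conversely, suppose r³ ≡ 24 (mod 30). The only residue r in {0, …, 29} with r³ ≡ 24 (mod 30) is r = 24, so r ≡ 24 (mod 30).

Equivalent; both directions hold.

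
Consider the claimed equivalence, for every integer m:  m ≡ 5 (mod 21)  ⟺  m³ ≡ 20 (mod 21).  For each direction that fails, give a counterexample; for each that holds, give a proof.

(⟸) This fails: take m = 17. Then 17³ = 4913 ≡ 20 (mod 21), yet 17 ≡ 17 (mod 21), not 5.

(⟹) Suppose m ≡ 5 (mod 21). Write m = 21j + 5. Then (21j + 5)³ = 9261j³ + 6615j² + 1575j + 125 = 21(441j³ + 315j² + 75j + 5) + 20, so m³ ≡ 20 (mod 21).

Only the forward implication holds.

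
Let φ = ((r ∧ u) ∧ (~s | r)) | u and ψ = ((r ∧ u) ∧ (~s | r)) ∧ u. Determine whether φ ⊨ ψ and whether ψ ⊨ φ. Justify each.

Forward direction. This fails. Under r = F, u = T, s = F, the left side is true but the right side is false.

Converse. Assume the antecedent. If r is true, the antecedent forces (r = T, u = T, s = F) or (r = T, u = T, s = T), and ((r ∧ u) ∧ (~s | r)) | u holds there. If r is false, the antecedent cannot hold. Either way ((r ∧ u) ∧ (~s | r)) | u holds.

The forward direction fails; the converse holds.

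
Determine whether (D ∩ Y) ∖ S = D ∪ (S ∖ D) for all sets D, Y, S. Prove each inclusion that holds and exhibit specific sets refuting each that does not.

(⟹) Let x ∈ (D ∩ Y) ∖ S. Then x ∈ D ∩ Y and x ∉ S, from which x ∈ D ∪ (S ∖ D).

(⟸) This inclusion fails. Take D = {1}, Y = ∅, S = ∅; then 1 ∈ D ∪ (S ∖ D) but 1 ∉ (D ∩ Y) ∖ S.

(⊆) holds; (⊇) fails.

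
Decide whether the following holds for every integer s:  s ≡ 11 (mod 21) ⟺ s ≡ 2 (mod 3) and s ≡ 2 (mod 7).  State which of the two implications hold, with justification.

Neither implication holds.

(⇒) This fails: s = 11 gives 11 ≡ 11 (mod 21) but 11 ≡ 4 (mod 7), so the conjunction on the right does not hold.

(⇐) This fails: s = 2 satisfies both congruences on the right (2 ≡ 2 mod 3 and 2 ≡ 2 mod 7) yet 2 ≡ 2 (mod 21), not 11.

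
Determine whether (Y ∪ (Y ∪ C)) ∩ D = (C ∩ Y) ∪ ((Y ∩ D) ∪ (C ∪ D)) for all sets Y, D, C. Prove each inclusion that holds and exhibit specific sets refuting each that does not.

Only the forward inclusion holds.

(⊆) Let x ∈ (Y ∪ (Y ∪ C)) ∩ D. Then either x ∈ Y ∩ D and x ∉ C; or x ∈ D ∩ C and x ∉ Y; or x ∈ Y ∩ D ∩ C. In each case x ∈ (C ∩ Y) ∪ ((Y ∩ D) ∪ (C ∪ D)), so (Y ∪ (Y ∪ C)) ∩ D ⊆ (C ∩ Y) ∪ ((Y ∩ D) ∪ (C ∪ D)).

(⊇) This inclusion fails. Take Y = ∅, D = {1}, C = ∅; then 1 ∈ (C ∩ Y) ∪ ((Y ∩ D) ∪ (C ∪ D)) but 1 ∉ (Y ∪ (Y ∪ C)) ∩ D.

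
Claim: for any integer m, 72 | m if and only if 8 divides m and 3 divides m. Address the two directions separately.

[⇒] If 72 ∣ m, write m = 72q. Since 72 = 9·8, m = 8·(9q), so 8 ∣ m; and since 72 = 24·3, m = 3·(24q), so 3 ∣ m.

[⇐] This fails: take m = 24. Both 8 ∣ 24 and 3 ∣ 24, yet 24 is not a multiple of 72 (since 24 = 0·72 + 24), so 72 ∤ 24.

The forward direction holds; the converse fails.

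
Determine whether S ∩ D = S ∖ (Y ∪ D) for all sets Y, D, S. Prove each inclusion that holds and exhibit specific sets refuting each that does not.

Both inclusions fail.

(⊆) This inclusion fails. Take Y = ∅, D = {1}, S = {1}; then 1 ∈ S ∩ D but 1 ∉ S ∖ (Y ∪ D).

(⊇) This inclusion fails. Take Y = ∅, D = ∅, S = {1}; then 1 ∈ S ∖ (Y ∪ D) but 1 ∉ S ∩ D.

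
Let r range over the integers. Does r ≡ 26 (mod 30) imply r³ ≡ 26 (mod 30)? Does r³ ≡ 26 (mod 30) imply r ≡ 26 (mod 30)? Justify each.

Forward direction. Suppose r ≡ 26 (mod 30). Write r = 30j + 26. Then (30j + 26)³ = 27000j³ + 70200j² + 60840j + 17576 = 30(900j³ + 2340j² + 2028j + 585) + 26, so r³ ≡ 26 (mod 30).

Converse. Suppose r³ ≡ 26 (mod 30). The only residue r in {0, …, 29} with r³ ≡ 26 (mod 30) is r = 26, so r ≡ 26 (mod 30).

Both implications hold.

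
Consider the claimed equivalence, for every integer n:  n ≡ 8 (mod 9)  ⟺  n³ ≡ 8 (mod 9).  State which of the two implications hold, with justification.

Only the forward implication holds.

Forward direction. Suppose n ≡ 8 (mod 9). Write n = 9j + 8. Then (9j + 8)³ = 729j³ + 1944j² + 1728j + 512 = 9(81j³ + 216j² + 192j + 56) + 8, so n³ ≡ 8 (mod 9).

Converse. This fails: take n = 2. Then 2³ = 8 ≡ 8 (mod 9), yet 2 ≡ 2 (mod 9), not 8.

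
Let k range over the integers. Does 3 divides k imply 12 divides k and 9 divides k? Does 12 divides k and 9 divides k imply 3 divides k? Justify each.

(→) This fails: take k = 3. Certainly 3 ∣ 3, but 12 ∤ 3.

(←) Suppose 12 ∣ k and 9 ∣ k. Any common multiple of 12 and 9 is a multiple of their lcm; here lcm(12, 9) = 12·9/gcd(12, 9) = 108/3 = 36, so 36 ∣ k. Since 3 ∣ 36, it follows that 3 ∣ k.

The forward direction fails; the converse holds.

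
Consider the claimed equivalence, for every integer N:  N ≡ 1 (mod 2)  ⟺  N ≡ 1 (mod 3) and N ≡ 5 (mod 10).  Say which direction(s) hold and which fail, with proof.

(←) If N ≡ 1 (mod 3) and N ≡ 5 (mod 10), then by the Chinese remainder theorem N ≡ 25 (mod 30). Since 25 ≡ 1 (mod 2) and 2 ∣ 30, we get N ≡ 1 (mod 2).

(→) This fails: N = 1 gives 1 ≡ 1 (mod 2) but 1 ≡ 1 (mod 10), so the conjunction on the right does not hold.

Only the converse holds.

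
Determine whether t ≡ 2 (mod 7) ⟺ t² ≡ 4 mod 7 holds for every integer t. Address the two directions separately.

(⟹) Suppose t ≡ 2 (mod 7). Write t = 7j + 2. Then (7j + 2)² = 49j² + 28j + 4 = 7(7j² + 4j) + 4, so t² ≡ 4 (mod 7).

(⟸) This fails: take t = 5. Then 5² = 25 ≡ 4 (mod 7), yet 5 ≡ 5 (mod 7), not 2.

The forward direction holds; the converse fails.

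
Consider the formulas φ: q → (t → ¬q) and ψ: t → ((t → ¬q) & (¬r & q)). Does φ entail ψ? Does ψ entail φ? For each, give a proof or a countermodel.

Forward direction. This fails. Under q = F, t = T, r = F, the left side is true but the right side is false.

Converse. Assume the antecedent. If q is true, the antecedent forces (q = T, t = F, r = F) or (q = T, t = F, r = T), and q → (t → ¬q) holds there. If q is false, q → (t → ¬q) reduces to true regardless of the other variables. Either way q → (t → ¬q) holds.

Only the converse holds.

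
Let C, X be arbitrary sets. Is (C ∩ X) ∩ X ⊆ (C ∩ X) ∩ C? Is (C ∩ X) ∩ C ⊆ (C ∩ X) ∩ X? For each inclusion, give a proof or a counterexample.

The two sets are equal.

(⟹) Let x ∈ (C ∩ X) ∩ X. Then x ∈ C ∩ X, from which x ∈ (C ∩ X) ∩ C.

(⟸) Let x ∈ (C ∩ X) ∩ C. Then x ∈ C ∩ X, from which x ∈ (C ∩ X) ∩ X.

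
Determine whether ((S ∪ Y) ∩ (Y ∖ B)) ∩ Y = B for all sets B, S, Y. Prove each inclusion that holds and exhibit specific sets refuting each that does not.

Both inclusions fail.

Forward inclusion. This inclusion fails. Take B = ∅, S = ∅, Y = {1}; then 1 ∈ ((S ∪ Y) ∩ (Y ∖ B)) ∩ Y but 1 ∉ B.

Reverse inclusion. This inclusion fails. Take B = {1}, S = ∅, Y = ∅; then 1 ∈ B but 1 ∉ ((S ∪ Y) ∩ (Y ∖ B)) ∩ Y.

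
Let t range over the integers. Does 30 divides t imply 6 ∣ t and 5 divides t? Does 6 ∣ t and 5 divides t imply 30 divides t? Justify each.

(⟸) Suppose 6 ∣ t and 5 ∣ t. Any common multiple of 6 and 5 is a multiple of their lcm; here gcd(6, 5) = 1, so lcm(6, 5) = 6·5 = 30, so 30 ∣ t.

(⟹) If 30 ∣ t, write t = 30q. Since 30 = 5·6, t = 6·(5q), so 6 ∣ t; and since 30 = 6·5, t = 5·(6q), so 5 ∣ t.

Both directions hold.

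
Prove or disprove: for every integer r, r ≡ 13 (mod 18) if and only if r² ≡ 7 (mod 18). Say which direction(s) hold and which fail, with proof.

(→) Suppose r ≡ 13 (mod 18). Write r = 18j + 13. Then (18j + 13)² = 324j² + 468j + 169 = 18(18j² + 26j + 9) + 7, so r² ≡ 7 (mod 18).

(←) This fails: take r = 5. Then 5² = 25 ≡ 7 (mod 18), yet 5 ≡ 5 (mod 18), not 13.

Only the forward direction holds.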